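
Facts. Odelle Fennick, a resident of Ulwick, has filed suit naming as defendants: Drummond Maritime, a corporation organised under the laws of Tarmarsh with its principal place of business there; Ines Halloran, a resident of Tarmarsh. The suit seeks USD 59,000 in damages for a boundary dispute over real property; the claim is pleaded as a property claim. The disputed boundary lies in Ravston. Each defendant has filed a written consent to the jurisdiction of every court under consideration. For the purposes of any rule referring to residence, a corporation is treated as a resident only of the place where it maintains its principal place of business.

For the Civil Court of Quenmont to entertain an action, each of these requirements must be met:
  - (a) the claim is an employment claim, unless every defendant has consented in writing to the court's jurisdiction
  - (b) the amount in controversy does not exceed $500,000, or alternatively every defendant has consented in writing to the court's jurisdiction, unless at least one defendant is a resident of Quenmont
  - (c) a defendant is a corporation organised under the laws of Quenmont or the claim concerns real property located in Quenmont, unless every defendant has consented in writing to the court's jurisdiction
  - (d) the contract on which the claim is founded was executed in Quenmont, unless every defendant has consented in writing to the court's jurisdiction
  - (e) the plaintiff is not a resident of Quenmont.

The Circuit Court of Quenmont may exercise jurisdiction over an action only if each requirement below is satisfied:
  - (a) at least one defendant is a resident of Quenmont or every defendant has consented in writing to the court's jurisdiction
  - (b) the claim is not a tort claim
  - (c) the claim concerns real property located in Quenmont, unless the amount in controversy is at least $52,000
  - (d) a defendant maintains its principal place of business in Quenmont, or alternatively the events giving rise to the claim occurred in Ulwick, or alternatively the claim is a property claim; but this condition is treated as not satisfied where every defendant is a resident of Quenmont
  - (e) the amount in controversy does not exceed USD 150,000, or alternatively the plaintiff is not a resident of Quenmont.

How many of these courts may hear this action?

The Civil Court of Quenmont:
  (a) The claim is a property claim, not an employment claim. But every defendant has filed written consent, and the 'unless' clause therefore excuses the requirement. Met.
  (b) The amount in controversy is 59,000 dollars, within the USD 500,000 ceiling, which satisfies one of the alternatives. Met.
  (c) The corporate defendant(s) are organised in Tarmarsh, not Quenmont; the property lies in Ravston, not Quenmont — every alternative fails. The proviso rescues it, though: every defendant has filed written consent. Met.
  (d) No contract (and hence no place of execution) is alleged. However, every defendant has filed written consent, so the 'unless' proviso supplies this condition. Met.
  (e) The plaintiff resides in Ulwick, which is not Quenmont. Met.
  → All conditions met; jurisdiction exists.
The Circuit Court of Quenmont:
  (a) Every defendant has filed written consent, so this disjunct is met. Condition met.
  (b) The claim is a property claim, not a tort claim. Satisfied.
  (c) The property lies in Ravston, not Quenmont. The proviso rescues it, though: the amount in controversy is USD 59,000, which meets the 52,000 dollars floor. Satisfied.
  (d) The claim is a property claim — that alternative is enough. And the carve-out is inapplicable — the defendants reside as follows — Drummond Maritime in Tarmarsh, Ines Halloran in Tarmarsh — not all in Quenmont. Met.
  (e) The amount in controversy is USD 59,000, within the USD 150,000 ceiling, so one alternative holds. Met.
  → Every requirement is satisfied — jurisdiction.
Courts with jurisdiction: the Civil Court of Quenmont, the Circuit Court of Quenmont — 2 in total.

2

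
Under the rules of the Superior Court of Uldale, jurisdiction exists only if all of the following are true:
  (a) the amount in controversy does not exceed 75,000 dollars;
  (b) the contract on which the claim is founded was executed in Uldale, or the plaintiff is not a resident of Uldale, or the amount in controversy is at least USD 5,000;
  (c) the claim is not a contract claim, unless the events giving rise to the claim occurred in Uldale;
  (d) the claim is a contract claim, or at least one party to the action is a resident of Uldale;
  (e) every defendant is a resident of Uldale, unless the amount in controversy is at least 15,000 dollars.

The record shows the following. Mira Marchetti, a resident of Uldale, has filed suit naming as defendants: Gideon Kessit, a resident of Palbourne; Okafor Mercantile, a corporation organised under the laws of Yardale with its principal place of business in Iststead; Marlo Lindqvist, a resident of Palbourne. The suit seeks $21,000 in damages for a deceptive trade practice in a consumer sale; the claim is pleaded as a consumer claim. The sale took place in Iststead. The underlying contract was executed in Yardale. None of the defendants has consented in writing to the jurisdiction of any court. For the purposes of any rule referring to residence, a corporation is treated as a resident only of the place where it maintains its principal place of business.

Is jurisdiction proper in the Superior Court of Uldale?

The Superior Court of Uldale:
  (a) The amount in controversy is $21,000, within the $75,000 ceiling. Condition met.
  (b) The amount in controversy is $21,000, which meets the $5,000 floor, so this disjunct is met. Satisfied.
  (c) The claim is a consumer claim, not a contract claim. Met.
  (d) Mira Marchetti resides in Uldale, so this disjunct is met. Met.
  (e) The defendants reside as follows — Gideon Kessit in Palbourne, Okafor Mercantile in Iststead, Marlo Lindqvist in Palbourne — not all in Uldale. But the amount in controversy is 21,000 dollars, which meets the USD 15,000 floor, and the 'unless' clause therefore excuses the requirement. Satisfied.
  → Every requirement is satisfied — jurisdiction.

Yes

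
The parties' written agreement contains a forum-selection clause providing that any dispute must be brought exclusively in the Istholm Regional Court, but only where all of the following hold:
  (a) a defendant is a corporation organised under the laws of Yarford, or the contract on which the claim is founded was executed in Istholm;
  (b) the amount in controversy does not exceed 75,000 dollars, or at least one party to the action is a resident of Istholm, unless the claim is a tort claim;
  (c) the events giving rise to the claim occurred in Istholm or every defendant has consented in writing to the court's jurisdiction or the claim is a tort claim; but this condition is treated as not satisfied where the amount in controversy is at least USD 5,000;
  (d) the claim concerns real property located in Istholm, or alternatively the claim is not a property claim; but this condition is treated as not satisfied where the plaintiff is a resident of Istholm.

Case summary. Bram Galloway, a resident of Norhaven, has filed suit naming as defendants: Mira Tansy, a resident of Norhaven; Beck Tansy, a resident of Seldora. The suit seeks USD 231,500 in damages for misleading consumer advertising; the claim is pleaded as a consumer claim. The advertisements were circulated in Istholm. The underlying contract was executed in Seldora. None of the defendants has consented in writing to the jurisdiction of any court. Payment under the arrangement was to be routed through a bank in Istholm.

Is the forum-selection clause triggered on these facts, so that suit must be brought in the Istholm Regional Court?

No

The Istholm Regional Court:
  (a) No defendant is a corporation; the contract was executed in Seldora, not Istholm — every alternative fails. Fails.
  (b) The amount in controversy is USD 231,500, above the $75,000 ceiling; no party resides in Istholm — none of the alternatives is met. The proviso offers no rescue either, since the claim is a consumer claim, not a tort claim. Not satisfied.
  (c) The operative events occurred in Istholm, which satisfies one of the alternatives. But the amount in controversy is USD 231,500, which meets the USD 5,000 floor, triggering the carve-out and defeating this condition. Not met.
  (d) The claim is a consumer claim, not a property claim, so this disjunct is met. The exception is not triggered, since the plaintiff resides in Norhaven, not Istholm. Condition met.
  → Forum clause is not triggered.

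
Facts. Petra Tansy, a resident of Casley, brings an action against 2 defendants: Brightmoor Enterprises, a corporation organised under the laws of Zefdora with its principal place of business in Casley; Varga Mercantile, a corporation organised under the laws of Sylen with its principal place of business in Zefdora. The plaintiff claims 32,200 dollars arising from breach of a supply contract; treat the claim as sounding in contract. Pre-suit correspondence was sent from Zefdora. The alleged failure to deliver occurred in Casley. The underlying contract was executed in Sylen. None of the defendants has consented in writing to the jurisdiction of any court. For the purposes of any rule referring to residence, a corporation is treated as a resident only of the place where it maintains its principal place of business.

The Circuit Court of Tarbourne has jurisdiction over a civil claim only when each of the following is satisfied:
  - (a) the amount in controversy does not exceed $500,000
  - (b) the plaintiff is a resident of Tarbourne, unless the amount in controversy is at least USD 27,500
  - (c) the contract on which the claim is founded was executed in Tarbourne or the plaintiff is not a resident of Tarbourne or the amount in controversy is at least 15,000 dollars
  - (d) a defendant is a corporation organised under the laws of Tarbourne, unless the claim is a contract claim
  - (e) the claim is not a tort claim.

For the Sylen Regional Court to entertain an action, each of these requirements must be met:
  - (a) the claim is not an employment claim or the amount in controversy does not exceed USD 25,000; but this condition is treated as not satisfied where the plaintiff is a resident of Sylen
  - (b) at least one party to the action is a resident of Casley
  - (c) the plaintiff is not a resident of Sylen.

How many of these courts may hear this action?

The Circuit Court of Tarbourne:
  (a) The amount in controversy is 32,200 dollars, within the $500,000 ceiling. Satisfied.
  (b) The plaintiff resides in Casley, not Tarbourne. But the amount in controversy is $32,200, which meets the 27,500 dollars floor, and the 'unless' clause therefore excuses the requirement. Satisfied.
  (c) The plaintiff resides in Casley, which is not Tarbourne, so one alternative holds. Met.
  (d) The corporate defendant(s) are organised in Sylen, Zefdora, not Tarbourne. However, the claim is a contract claim, so the 'unless' proviso supplies this condition. Met.
  (e) The claim is a contract claim, not a tort claim. Met.
  → The court has jurisdiction.
The Sylen Regional Court:
  (a) The claim is a contract claim, not an employment claim — that alternative is enough. The carve-out does not apply: the plaintiff resides in Casley, not Sylen. Satisfied.
  (b) Petra Tansy resides in Casley. Satisfied.
  (c) The plaintiff resides in Casley, which is not Sylen. Condition met.
  → The court has jurisdiction.
Courts with jurisdiction: the Circuit Court of Tarbourne, the Sylen Regional Court — 2 in total.

2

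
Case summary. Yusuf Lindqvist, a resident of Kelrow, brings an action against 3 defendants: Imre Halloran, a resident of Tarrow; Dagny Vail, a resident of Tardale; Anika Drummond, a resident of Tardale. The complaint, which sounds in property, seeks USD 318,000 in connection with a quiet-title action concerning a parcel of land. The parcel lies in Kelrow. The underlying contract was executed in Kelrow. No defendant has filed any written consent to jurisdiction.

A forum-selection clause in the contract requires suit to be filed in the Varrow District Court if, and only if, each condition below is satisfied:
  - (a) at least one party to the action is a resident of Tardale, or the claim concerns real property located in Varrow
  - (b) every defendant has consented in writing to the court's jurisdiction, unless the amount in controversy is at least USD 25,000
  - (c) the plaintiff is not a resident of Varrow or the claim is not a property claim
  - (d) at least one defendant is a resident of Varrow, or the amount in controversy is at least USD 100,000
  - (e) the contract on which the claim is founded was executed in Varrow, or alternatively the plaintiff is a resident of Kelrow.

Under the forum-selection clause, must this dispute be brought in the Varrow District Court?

Yes

The Varrow District Court:
  (a) Dagny Vail resides in Tardale, which satisfies one of the alternatives. Condition met.
  (b) No such written consent has been filed. But the amount in controversy is USD 318,000, which meets the 25,000 dollars floor, and the 'unless' clause therefore excuses the requirement. Condition met.
  (c) The plaintiff resides in Kelrow, which is not Varrow, so this disjunct is met. Met.
  (d) The amount in controversy is 318,000 dollars, which meets the USD 100,000 floor, which satisfies one of the alternatives. Condition met.
  (e) The plaintiff resides in Kelrow, which satisfies one of the alternatives. Satisfied.
  → The clause applies.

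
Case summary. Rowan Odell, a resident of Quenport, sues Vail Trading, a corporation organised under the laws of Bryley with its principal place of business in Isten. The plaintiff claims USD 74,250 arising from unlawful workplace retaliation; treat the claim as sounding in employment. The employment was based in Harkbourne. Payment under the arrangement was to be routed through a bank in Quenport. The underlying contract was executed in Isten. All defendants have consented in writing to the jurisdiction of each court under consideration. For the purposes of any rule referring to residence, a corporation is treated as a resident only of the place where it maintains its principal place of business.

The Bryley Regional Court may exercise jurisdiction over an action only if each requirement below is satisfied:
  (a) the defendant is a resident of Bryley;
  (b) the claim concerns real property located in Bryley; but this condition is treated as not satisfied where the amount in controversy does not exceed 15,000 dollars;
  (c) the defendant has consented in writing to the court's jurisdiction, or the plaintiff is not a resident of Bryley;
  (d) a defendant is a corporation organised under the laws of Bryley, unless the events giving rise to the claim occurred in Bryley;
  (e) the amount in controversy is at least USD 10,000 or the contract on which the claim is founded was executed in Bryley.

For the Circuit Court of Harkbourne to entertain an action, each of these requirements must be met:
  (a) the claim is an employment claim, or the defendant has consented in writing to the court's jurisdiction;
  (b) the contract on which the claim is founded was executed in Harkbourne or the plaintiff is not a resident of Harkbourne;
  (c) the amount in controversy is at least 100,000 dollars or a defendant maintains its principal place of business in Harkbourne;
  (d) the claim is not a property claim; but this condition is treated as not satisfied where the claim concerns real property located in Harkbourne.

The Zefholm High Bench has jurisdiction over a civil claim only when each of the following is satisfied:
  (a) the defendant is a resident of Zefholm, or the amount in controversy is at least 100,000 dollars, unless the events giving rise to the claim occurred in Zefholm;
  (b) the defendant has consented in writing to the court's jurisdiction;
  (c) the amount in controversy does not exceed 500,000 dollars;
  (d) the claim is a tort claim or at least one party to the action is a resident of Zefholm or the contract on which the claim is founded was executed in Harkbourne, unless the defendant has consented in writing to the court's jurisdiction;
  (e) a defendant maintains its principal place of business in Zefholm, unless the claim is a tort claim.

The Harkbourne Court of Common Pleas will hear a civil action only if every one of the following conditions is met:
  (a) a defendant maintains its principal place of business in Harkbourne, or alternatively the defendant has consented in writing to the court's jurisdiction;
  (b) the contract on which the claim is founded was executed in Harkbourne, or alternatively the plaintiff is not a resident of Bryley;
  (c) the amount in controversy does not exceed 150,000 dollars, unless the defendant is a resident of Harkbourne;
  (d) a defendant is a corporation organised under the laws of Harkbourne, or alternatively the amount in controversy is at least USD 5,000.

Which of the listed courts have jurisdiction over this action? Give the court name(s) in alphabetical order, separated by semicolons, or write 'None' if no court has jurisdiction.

the Harkbourne Court of Common Pleas

The Bryley Regional Court:
  (a) The defendant resides in Isten, not Bryley. Fails.
  (b) The claim does not concern real property. Not satisfied.
  (c) Every defendant has filed written consent, so one alternative holds. Met.
  (d) Vail Trading is organised under the laws of Bryley. Satisfied.
  (e) The amount in controversy is USD 74,250, which meets the $10,000 floor — that alternative is enough. Met.
  → Not every requirement is met — no jurisdiction.
The Circuit Court of Harkbourne:
  (a) The claim is an employment claim — that alternative is enough. Satisfied.
  (b) The plaintiff resides in Quenport, which is not Harkbourne — that alternative is enough. Condition met.
  (c) The amount in controversy is 74,250 dollars, below the USD 100,000 floor; the corporate defendant(s) have their principal place of business in Isten, not Harkbourne — none of the alternatives is met. Not met.
  (d) The claim is an employment claim, not a property claim. And the carve-out is inapplicable — the claim does not concern real property. Satisfied.
  → At least one condition fails; no jurisdiction.
The Zefholm High Bench:
  (a) The defendant resides in Isten, not Zefholm; the amount in controversy is $74,250, below the 100,000 dollars floor — no alternative holds. The proviso offers no rescue either, since the operative events occurred in Harkbourne, not Zefholm. Not satisfied.
  (b) Every defendant has filed written consent. Met.
  (c) The amount in controversy is USD 74,250, within the USD 500,000 ceiling. Condition met.
  (d) The claim is an employment claim, not a tort claim; no party resides in Zefholm; the contract was executed in Isten, not Harkbourne — none of the alternatives is met. However, every defendant has filed written consent, so the 'unless' proviso supplies this condition. Condition met.
  (e) The corporate defendant(s) have their principal place of business in Isten, not Zefholm. Nor does the 'unless' clause help: the claim is an employment claim, not a tort claim. Condition not met.
  → The court lacks jurisdiction.
The Harkbourne Court of Common Pleas:
  (a) Every defendant has filed written consent, so this disjunct is met. Satisfied.
  (b) The plaintiff resides in Quenport, which is not Bryley, so this disjunct is met. Condition met.
  (c) The amount in controversy is 74,250 dollars, within the $150,000 ceiling. Condition met.
  (d) The amount in controversy is $74,250, which meets the 5,000 dollars floor — that alternative is enough. Condition met.
  → Every requirement is satisfied — jurisdiction.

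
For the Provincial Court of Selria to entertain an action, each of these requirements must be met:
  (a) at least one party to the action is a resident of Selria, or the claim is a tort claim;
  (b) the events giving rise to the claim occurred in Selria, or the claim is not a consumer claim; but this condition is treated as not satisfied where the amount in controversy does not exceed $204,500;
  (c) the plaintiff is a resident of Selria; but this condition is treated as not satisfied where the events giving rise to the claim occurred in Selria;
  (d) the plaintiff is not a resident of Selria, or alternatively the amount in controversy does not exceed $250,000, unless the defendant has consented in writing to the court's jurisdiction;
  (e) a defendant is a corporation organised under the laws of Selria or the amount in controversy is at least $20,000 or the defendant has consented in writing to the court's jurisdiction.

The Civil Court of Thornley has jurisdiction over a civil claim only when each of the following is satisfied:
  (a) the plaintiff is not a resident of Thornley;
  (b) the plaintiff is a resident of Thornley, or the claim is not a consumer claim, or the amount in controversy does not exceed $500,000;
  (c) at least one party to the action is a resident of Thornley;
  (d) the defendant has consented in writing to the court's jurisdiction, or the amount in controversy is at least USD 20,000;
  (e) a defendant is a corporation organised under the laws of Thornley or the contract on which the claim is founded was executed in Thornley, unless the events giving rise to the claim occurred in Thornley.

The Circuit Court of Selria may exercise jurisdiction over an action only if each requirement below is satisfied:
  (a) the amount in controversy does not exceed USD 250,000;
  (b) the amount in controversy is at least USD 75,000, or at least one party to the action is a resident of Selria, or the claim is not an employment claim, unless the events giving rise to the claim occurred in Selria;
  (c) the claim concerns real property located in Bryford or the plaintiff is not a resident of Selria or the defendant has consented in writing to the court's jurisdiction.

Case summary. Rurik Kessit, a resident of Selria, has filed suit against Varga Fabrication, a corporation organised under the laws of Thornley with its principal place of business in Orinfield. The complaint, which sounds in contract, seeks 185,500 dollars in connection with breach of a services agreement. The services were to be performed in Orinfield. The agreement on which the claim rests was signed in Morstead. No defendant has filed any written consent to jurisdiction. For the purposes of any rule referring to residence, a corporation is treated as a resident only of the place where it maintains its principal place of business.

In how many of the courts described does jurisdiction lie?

The Provincial Court of Selria:
  (a) Rurik Kessit resides in Selria — that alternative is enough. Condition met.
  (b) The claim is a contract claim, not a consumer claim, which satisfies one of the alternatives. However, the amount in controversy is $185,500, within the 204,500 dollars ceiling, which falls within the stated exception and so defeats the condition. Not met.
  (c) The plaintiff resides in Selria. The exception is not triggered, since the operative events occurred in Orinfield, not Selria. Met.
  (d) The amount in controversy is USD 185,500, within the USD 250,000 ceiling, which satisfies one of the alternatives. Met.
  (e) The amount in controversy is $185,500, which meets the 20,000 dollars floor — that alternative is enough. Satisfied.
  → No jurisdiction.
The Civil Court of Thornley:
  (a) The plaintiff resides in Selria, which is not Thornley. Met.
  (b) The claim is a contract claim, not a consumer claim, which satisfies one of the alternatives. Satisfied.
  (c) No party resides in Thornley. Not satisfied.
  (d) The amount in controversy is 185,500 dollars, which meets the $20,000 floor, which satisfies one of the alternatives. Satisfied.
  (e) Varga Fabrication is organised under the laws of Thornley, so this disjunct is met. Satisfied.
  → No jurisdiction.
The Circuit Court of Selria:
  (a) The amount in controversy is USD 185,500, within the USD 250,000 ceiling. Met.
  (b) The amount in controversy is $185,500, which meets the USD 75,000 floor — that alternative is enough. Condition met.
  (c) The claim does not concern real property; the plaintiff resides in Selria; no such written consent has been filed — every alternative fails. Not met.
  → No jurisdiction.
No court satisfies all of its conditions.

0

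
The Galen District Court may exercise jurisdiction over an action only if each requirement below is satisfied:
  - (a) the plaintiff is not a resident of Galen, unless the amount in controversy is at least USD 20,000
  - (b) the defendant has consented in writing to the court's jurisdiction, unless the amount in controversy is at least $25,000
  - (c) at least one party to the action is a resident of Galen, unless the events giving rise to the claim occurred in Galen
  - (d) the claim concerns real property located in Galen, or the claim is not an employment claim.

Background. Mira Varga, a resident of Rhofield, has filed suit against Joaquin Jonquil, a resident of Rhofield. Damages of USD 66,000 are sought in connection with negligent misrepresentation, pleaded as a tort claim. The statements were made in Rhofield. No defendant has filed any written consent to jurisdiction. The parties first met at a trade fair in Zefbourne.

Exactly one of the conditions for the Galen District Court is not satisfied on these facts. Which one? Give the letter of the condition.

(c)

The Galen District Court:
  (a) The plaintiff resides in Rhofield, which is not Galen. Met.
  (b) No such written consent has been filed. But the amount in controversy is 66,000 dollars, which meets the $25,000 floor, and the 'unless' clause therefore excuses the requirement. Met.
  (c) No party resides in Galen. And the operative events occurred in Rhofield, not Galen, so the proviso does not save it. Not satisfied.
  (d) The claim is a tort claim, not an employment claim, which satisfies one of the alternatives. Condition met.
Only condition (c) fails.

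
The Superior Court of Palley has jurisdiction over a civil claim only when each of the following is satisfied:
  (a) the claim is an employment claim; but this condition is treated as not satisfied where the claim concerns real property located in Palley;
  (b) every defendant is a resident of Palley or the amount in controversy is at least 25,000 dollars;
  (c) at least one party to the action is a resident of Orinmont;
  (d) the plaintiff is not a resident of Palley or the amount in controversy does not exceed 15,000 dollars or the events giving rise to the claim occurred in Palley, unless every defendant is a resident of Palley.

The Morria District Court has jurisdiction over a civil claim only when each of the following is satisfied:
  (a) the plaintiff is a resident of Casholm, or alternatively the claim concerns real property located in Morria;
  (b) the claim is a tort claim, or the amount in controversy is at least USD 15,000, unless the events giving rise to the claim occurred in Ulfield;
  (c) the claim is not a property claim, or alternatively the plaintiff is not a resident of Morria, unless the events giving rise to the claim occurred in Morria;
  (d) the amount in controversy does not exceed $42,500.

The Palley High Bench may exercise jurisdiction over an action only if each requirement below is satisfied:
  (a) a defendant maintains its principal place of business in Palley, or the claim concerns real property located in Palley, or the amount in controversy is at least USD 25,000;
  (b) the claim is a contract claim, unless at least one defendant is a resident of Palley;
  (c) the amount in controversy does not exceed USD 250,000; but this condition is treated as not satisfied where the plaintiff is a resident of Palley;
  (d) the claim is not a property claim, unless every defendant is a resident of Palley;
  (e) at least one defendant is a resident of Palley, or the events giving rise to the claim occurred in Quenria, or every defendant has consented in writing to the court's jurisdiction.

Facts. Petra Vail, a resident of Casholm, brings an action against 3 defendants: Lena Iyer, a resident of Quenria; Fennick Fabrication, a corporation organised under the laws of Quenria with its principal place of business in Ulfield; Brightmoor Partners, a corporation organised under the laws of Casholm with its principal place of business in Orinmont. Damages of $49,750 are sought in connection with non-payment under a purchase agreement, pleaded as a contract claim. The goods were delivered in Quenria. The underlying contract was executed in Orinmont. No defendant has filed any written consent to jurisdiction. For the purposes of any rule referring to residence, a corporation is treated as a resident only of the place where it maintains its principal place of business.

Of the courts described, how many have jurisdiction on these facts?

The Superior Court of Palley:
  (a) The claim is a contract claim, not an employment claim. Not met.
  (b) The amount in controversy is $49,750, which meets the USD 25,000 floor, which satisfies one of the alternatives. Met.
  (c) Brightmoor Partners resides in Orinmont. Condition met.
  (d) The plaintiff resides in Casholm, which is not Palley — that alternative is enough. Satisfied.
  → At least one condition fails; no jurisdiction.
The Morria District Court:
  (a) The plaintiff resides in Casholm — that alternative is enough. Satisfied.
  (b) The amount in controversy is $49,750, which meets the USD 15,000 floor, so one alternative holds. Met.
  (c) The claim is a contract claim, not a property claim, which satisfies one of the alternatives. Satisfied.
  (d) The amount in controversy is $49,750, above the 42,500 dollars ceiling. Not satisfied.
  → No jurisdiction.
The Palley High Bench:
  (a) The amount in controversy is $49,750, which meets the $25,000 floor — that alternative is enough. Condition met.
  (b) The claim is a contract claim. Satisfied.
  (c) The amount in controversy is USD 49,750, within the USD 250,000 ceiling. The exception is not triggered, since the plaintiff resides in Casholm, not Palley. Condition met.
  (d) The claim is a contract claim, not a property claim. Condition met.
  (e) The operative events occurred in Quenria, so one alternative holds. Met.
  → All conditions met; jurisdiction exists.
Courts with jurisdiction: the Palley High Bench — 1 in total.

1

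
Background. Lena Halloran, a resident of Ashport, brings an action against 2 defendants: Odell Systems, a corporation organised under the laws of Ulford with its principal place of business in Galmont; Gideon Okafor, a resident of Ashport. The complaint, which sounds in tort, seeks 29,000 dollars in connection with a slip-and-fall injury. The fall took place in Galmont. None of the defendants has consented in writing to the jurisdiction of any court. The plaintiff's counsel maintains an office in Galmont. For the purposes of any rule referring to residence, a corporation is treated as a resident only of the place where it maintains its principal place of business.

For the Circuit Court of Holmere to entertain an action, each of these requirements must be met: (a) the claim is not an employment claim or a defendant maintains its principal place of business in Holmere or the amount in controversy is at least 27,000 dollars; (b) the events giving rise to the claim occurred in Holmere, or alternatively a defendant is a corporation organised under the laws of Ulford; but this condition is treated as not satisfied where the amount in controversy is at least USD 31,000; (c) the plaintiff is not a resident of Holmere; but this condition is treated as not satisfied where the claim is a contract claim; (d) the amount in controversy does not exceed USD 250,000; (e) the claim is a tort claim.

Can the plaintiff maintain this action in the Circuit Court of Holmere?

Yes

The Circuit Court of Holmere:
  (a) The claim is a tort claim, not an employment claim — that alternative is enough. Condition met.
  (b) Odell Systems is organised under the laws of Ulford — that alternative is enough. The exception is not triggered, since the amount in controversy is USD 29,000, below the $31,000 floor. Condition met.
  (c) The plaintiff resides in Ashport, which is not Holmere. The exception is not triggered, since the claim is a tort claim, not a contract claim. Met.
  (d) The amount in controversy is USD 29,000, within the $250,000 ceiling. Met.
  (e) The claim is a tort claim. Condition met.
  → Every requirement is satisfied — jurisdiction.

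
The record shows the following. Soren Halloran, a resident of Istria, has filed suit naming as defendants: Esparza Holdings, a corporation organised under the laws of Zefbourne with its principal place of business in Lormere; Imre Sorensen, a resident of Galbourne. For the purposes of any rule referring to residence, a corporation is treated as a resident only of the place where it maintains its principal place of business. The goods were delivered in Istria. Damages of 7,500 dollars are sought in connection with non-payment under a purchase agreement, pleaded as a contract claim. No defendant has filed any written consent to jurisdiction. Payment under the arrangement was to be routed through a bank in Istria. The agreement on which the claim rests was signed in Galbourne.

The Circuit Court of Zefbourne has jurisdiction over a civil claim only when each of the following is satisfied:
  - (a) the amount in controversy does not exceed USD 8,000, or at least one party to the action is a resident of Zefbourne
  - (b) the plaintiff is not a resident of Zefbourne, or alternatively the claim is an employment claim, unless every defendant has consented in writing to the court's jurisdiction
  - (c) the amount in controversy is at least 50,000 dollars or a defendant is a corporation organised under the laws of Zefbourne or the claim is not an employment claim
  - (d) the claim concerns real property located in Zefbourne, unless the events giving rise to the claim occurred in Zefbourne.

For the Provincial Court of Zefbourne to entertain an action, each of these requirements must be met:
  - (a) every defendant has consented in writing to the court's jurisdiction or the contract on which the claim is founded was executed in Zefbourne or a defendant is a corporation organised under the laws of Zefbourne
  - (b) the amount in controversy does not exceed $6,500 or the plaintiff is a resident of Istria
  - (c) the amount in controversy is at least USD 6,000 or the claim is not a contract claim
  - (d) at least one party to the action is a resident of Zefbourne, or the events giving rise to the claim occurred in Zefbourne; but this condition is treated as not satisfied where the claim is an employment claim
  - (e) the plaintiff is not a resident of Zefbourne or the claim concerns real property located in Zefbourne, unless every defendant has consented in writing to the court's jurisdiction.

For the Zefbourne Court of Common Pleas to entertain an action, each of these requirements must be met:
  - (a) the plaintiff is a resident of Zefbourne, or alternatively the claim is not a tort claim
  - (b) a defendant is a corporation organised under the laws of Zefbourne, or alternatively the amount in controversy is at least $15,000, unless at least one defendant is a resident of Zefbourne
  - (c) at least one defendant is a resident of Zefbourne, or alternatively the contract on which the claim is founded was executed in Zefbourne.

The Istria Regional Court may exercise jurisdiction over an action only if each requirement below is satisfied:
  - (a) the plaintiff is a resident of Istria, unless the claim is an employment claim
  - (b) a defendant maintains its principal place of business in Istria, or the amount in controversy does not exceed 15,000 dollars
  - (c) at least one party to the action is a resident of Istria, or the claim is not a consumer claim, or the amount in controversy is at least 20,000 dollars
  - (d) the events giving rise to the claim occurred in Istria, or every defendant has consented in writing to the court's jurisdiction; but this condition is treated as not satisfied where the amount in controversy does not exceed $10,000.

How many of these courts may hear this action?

0

The Circuit Court of Zefbourne:
  (a) The amount in controversy is 7,500 dollars, within the USD 8,000 ceiling, which satisfies one of the alternatives. Condition met.
  (b) The plaintiff resides in Istria, which is not Zefbourne, so one alternative holds. Satisfied.
  (c) Esparza Holdings is organised under the laws of Zefbourne, so one alternative holds. Condition met.
  (d) The claim does not concern real property. The proviso offers no rescue either, since the operative events occurred in Istria, not Zefbourne. Not met.
  → At least one condition fails; no jurisdiction.
The Provincial Court of Zefbourne:
  (a) Esparza Holdings is organised under the laws of Zefbourne — that alternative is enough. Satisfied.
  (b) The plaintiff resides in Istria, which satisfies one of the alternatives. Condition met.
  (c) The amount in controversy is 7,500 dollars, which meets the $6,000 floor, which satisfies one of the alternatives. Satisfied.
  (d) No party resides in Zefbourne; the operative events occurred in Istria, not Zefbourne — every alternative fails. Fails.
  (e) The plaintiff resides in Istria, which is not Zefbourne, so this disjunct is met. Satisfied.
  → No jurisdiction.
The Zefbourne Court of Common Pleas:
  (a) The claim is a contract claim, not a tort claim — that alternative is enough. Met.
  (b) Esparza Holdings is organised under the laws of Zefbourne, so this disjunct is met. Condition met.
  (c) No defendant resides in Zefbourne (they reside in Lormere, Galbourne); the contract was executed in Galbourne, not Zefbourne — every alternative fails. Not met.
  → The court lacks jurisdiction.
The Istria Regional Court:
  (a) The plaintiff resides in Istria. Met.
  (b) The amount in controversy is 7,500 dollars, within the $15,000 ceiling, so one alternative holds. Condition met.
  (c) Soren Halloran resides in Istria — that alternative is enough. Satisfied.
  (d) The operative events occurred in Istria, so this disjunct is met. But the amount in controversy is 7,500 dollars, within the $10,000 ceiling, triggering the carve-out and defeating this condition. Fails.
  → No jurisdiction.
No court satisfies all of its conditions.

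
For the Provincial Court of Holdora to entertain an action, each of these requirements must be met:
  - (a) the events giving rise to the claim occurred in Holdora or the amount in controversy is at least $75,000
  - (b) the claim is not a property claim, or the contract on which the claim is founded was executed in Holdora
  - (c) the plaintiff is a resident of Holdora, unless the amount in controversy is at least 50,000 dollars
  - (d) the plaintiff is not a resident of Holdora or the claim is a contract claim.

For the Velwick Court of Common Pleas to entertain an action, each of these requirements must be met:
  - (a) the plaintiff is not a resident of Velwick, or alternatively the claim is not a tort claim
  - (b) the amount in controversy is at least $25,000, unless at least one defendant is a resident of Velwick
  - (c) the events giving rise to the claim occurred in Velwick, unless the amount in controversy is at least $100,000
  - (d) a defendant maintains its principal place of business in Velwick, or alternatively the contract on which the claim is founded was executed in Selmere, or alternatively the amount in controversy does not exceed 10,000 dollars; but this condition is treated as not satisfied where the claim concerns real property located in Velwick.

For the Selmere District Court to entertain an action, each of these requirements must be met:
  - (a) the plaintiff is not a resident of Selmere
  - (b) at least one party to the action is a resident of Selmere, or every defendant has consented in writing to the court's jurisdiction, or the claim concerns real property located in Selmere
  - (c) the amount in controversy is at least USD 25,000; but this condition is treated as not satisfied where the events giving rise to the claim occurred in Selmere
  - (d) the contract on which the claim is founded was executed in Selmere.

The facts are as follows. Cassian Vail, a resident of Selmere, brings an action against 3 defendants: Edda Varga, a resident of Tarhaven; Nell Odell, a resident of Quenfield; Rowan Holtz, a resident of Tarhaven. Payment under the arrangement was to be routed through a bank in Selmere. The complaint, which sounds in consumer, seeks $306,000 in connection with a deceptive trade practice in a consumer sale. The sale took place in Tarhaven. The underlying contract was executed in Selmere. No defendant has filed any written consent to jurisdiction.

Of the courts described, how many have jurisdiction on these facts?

The Provincial Court of Holdora:
  (a) The amount in controversy is USD 306,000, which meets the USD 75,000 floor — that alternative is enough. Condition met.
  (b) The claim is a consumer claim, not a property claim, so one alternative holds. Met.
  (c) The plaintiff resides in Selmere, not Holdora. However, the amount in controversy is USD 306,000, which meets the USD 50,000 floor, so the 'unless' proviso supplies this condition. Condition met.
  (d) The plaintiff resides in Selmere, which is not Holdora, which satisfies one of the alternatives. Condition met.
  → Every requirement is satisfied — jurisdiction.
The Velwick Court of Common Pleas:
  (a) The plaintiff resides in Selmere, which is not Velwick, which satisfies one of the alternatives. Condition met.
  (b) The amount in controversy is USD 306,000, which meets the $25,000 floor. Satisfied.
  (c) The operative events occurred in Tarhaven, not Velwick. The proviso rescues it, though: the amount in controversy is 306,000 dollars, which meets the USD 100,000 floor. Condition met.
  (d) The contract was executed in Selmere, so one alternative holds. And the carve-out is inapplicable — the claim does not concern real property. Met.
  → Jurisdiction lies.
The Selmere District Court:
  (a) The plaintiff resides in Selmere. Fails.
  (b) Cassian Vail resides in Selmere — that alternative is enough. Condition met.
  (c) The amount in controversy is $306,000, which meets the 25,000 dollars floor. The carve-out does not apply: the operative events occurred in Tarhaven, not Selmere. Satisfied.
  (d) The contract was executed in Selmere. Condition met.
  → Not every requirement is met — no jurisdiction.
Courts with jurisdiction: the Provincial Court of Holdora, the Velwick Court of Common Pleas — 2 in total.

2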